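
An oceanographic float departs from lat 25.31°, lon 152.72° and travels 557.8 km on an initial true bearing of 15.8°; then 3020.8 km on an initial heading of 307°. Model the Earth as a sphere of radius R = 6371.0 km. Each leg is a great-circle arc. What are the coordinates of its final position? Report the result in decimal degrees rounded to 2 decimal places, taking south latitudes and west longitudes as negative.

Apply the spherical direct solution leg by leg, carrying full precision between legs.
Leg 1: from (25.31°, 152.72°), δ = 557.8/6371 = 0.087553 rad, θ = 15.8° → φ = 30.13°, λ = 154.30°.
Leg 2: from (30.13°, 154.30°), δ = 3020.8/6371 = 0.474148 rad, θ = 307° → φ = 43.17°, λ = 124.30°.

latitude 43.17°, longitude 124.30°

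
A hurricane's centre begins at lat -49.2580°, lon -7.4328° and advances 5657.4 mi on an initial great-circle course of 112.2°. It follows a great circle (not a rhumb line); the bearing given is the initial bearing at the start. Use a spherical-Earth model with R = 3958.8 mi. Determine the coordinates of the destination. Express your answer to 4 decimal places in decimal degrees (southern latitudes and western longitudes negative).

δ = 5657.4/3958.8 = 1.429069 rad (81.8796°).
Start latitude φ₁ = -0.859714 rad; initial bearing θ = 1.958259 rad.
sin φ₂ = sin φ₁ cos δ + cos φ₁ sin δ cos θ = (-0.757656)(0.141253) + (0.652654)(0.989974)(-0.377841) = -0.351148
φ₂ = asin(-0.351148) = -0.358797 rad = -20.5575°.
Then Δλ = atan2(0.598214, -0.124796) = 1.776462 rad, from sin θ sin δ cos φ₁ over cos δ − sin φ₁ sin φ₂.
Hence λ₂ = -7.4328° + 101.7838° = 94.3510°.

latitude -20.5575°, longitude 94.3510°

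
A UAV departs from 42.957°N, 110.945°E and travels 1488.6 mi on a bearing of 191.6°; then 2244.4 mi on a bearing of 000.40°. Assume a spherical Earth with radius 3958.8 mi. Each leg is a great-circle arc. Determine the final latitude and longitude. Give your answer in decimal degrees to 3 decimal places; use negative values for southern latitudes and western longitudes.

Apply the spherical direct solution leg by leg, carrying full precision between legs.
Leg 1: from (42.957°, 110.945°), δ = 1488.6/3958.8 = 0.376023 rad, θ = 191.6° → φ = 21.751°, λ = 106.385°.
Leg 2: from (21.751°, 106.385°), δ = 2244.4/3958.8 = 0.566939 rad, θ = 0.4° → φ = 54.233°, λ = 106.753°.

latitude 54.233°, longitude 106.753°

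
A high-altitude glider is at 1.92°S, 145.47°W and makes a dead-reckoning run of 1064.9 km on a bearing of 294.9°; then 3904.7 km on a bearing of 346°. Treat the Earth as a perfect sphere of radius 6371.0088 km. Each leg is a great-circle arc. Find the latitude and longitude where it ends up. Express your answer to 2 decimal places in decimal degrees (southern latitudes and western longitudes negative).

latitude 36.02°, longitude -164.06°

Apply the spherical direct solution leg by leg, carrying full precision between legs.
Leg 1: from (-1.92°, -145.47°), δ = 1064.9/6371.0088 = 0.167148 rad, θ = 294.9° → φ = 2.12°, λ = -154.16°.
Leg 2: from (2.12°, -154.16°), δ = 3904.7/6371.0088 = 0.612886 rad, θ = 346° → φ = 36.02°, λ = -164.06°.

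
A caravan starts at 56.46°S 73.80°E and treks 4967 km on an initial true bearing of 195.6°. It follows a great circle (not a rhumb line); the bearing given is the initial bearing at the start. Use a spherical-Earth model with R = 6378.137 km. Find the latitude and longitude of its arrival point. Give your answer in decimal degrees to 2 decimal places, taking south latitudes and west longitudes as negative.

Central angle δ = d/R = 0.778754 rad.
With φ₁ = -56.46° = -0.985413 rad and θ = 195.6° = 3.413864 rad:
Destination latitude: φ₂ = arcsin( sin φ₁ cos δ + cos φ₁ sin δ cos θ ) = arcsin(-0.967066) = -75.25°.
For the longitude increment, Δλ = atan2( sin θ sin δ cos φ₁, cos δ − sin φ₁ sin φ₂ ) = atan2(-0.104364, -0.094261) = -132.09°.
Hence λ₂ = 73.80° + -132.09° = -58.29°.

latitude -75.25°, longitude -58.29°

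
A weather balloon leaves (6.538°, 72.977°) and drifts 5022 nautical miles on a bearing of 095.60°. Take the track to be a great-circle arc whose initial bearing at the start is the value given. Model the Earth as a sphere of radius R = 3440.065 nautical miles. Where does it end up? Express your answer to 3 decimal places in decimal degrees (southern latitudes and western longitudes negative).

Central angle δ = d/R = 1.459856 rad.
With φ₁ = 6.538° = 0.114110 rad and θ = 95.6° = 1.668535 rad:
Applying the spherical law of cosines for sides, sin φ₂ = sin φ₁ cos δ + cos φ₁ sin δ cos θ = -0.083746, so φ₂ = -4.804°.
Δλ = atan2( sin θ sin δ cos φ₁ , cos δ − sin φ₁ sin φ₂ ) = atan2(0.982677, 0.120248) = 1.449034 rad = 83.024°.
λ₂ = λ₁ + Δλ = 156.001°.

latitude -4.804°, longitude 156.001°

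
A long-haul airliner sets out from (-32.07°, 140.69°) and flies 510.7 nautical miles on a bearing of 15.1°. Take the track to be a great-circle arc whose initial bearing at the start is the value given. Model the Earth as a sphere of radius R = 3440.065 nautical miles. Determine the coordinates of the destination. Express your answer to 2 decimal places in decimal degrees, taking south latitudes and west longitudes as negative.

The arc subtends δ = 510.7/3440.065 = 0.148456 rad at the centre.
With φ₁ = -32.07° = -0.559727 rad and θ = 15.1° = 0.263545 rad:
Destination latitude: φ₂ = arcsin( sin φ₁ cos δ + cos φ₁ sin δ cos θ ) = arcsin(-0.404102) = -23.83°.
For the longitude increment, Δλ = atan2( sin θ sin δ cos φ₁, cos δ − sin φ₁ sin φ₂ ) = atan2(0.032652, 0.774441) = 2.41°.
λ₂ = λ₁ + Δλ = 143.10°.

latitude -23.83°, longitude 143.10°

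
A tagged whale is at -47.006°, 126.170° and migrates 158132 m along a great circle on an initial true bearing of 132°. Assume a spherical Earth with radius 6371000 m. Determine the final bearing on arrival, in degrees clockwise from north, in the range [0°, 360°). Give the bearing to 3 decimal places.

final bearing 130.837°

δ = 158132/6371000 = 0.024821 rad (1.4221°).
With φ₁ = -47.006° = -0.820409 rad and θ = 132° = 2.303835 rad:
Applying the spherical law of cosines for sides, sin φ₂ = sin φ₁ cos δ + cos φ₁ sin δ cos θ = -0.742524, so φ₂ = -47.947°.
For the longitude increment, Δλ = atan2( sin θ sin δ cos φ₁, cos δ − sin φ₁ sin φ₂ ) = atan2(0.012577, 0.456591) = 1.578°.
λ₂ = λ₁ + Δλ = 127.748°.
The forward bearing on arrival equals the back-azimuth from the destination plus 180°.
Back-azimuth from P₂ (-47.947°, 127.748°) to P₁ (-47.006°, 126.170°), with Δλ' = λ₁ − λ₂ = -1.578°: atan2( sin Δλ' cos φ₁ , cos φ₂ sin φ₁ − sin φ₂ cos φ₁ cos Δλ' ) = 310.837°.
Final bearing = (310.837° + 180°) mod 360° = 130.837°.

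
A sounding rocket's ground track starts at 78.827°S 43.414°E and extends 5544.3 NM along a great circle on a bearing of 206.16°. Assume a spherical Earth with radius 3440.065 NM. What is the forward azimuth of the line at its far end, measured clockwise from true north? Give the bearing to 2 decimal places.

final bearing 355.05°

Angular distance δ = d/R = 5544.3 / 3440.065 = 1.611685 rad.
With φ₁ = -78.827° = -1.375791 rad and θ = 206.16° = 3.598171 rad:
Destination latitude: φ₂ = arcsin( sin φ₁ cos δ + cos φ₁ sin δ cos θ ) = arcsin(-0.133676) = -7.682°.
Δλ = atan2( sin θ sin δ cos φ₁ , cos δ − sin φ₁ sin φ₂ ) = atan2(-0.085359, -0.172019) = -2.680976 rad = -153.609°.
λ₂ = 43.414° + -153.609° = -110.195°.
The forward bearing on arrival equals the back-azimuth from the destination plus 180°.
Back-azimuth from P₂ (-7.68°, -110.19°) to P₁ (-78.83°, 43.41°), with Δλ' = λ₁ − λ₂ = 153.61°: atan2( sin Δλ' cos φ₁ , cos φ₂ sin φ₁ − sin φ₂ cos φ₁ cos Δλ' ) = 175.05°.
Final bearing = (175.05° + 180°) mod 360° = 355.05°.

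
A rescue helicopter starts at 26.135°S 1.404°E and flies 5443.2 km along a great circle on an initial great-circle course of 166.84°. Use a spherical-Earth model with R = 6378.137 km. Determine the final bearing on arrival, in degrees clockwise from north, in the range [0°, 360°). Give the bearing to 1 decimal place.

final bearing 139.9°

The arc subtends δ = 5443.2/6378.137 = 0.853415 rad at the centre.
Converting: φ₁ = -0.456142 rad, θ = 2.911907 rad.
sin φ₂ = sin φ₁ cos δ + cos φ₁ sin δ cos θ = (-0.440488)(0.657413) + (0.897759)(0.753530)(-0.973738) = -0.948305
φ₂ = asin(-0.948305) = -1.247851 rad = -71.497°.
For the longitude increment, Δλ = atan2( sin θ sin δ cos φ₁, cos δ − sin φ₁ sin φ₂ ) = atan2(0.154017, 0.239697) = 32.723°.
Hence λ₂ = 1.404° + 32.723° = 34.127°.
The forward bearing on arrival equals the back-azimuth from the destination plus 180°.
Back-azimuth from P₂ (-71.5°, 34.1°) to P₁ (-26.1°, 1.4°), with Δλ' = λ₁ − λ₂ = -32.7°: atan2( sin Δλ' cos φ₁ , cos φ₂ sin φ₁ − sin φ₂ cos φ₁ cos Δλ' ) = 319.9°.
Final bearing = (319.9° + 180°) mod 360° = 139.9°.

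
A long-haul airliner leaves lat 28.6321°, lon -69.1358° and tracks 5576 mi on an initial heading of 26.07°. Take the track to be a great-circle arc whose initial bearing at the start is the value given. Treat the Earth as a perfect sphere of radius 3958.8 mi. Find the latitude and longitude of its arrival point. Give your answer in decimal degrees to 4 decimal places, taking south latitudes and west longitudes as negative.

δ = 5576/3958.8 = 1.408508 rad (80.7015°).
Start latitude φ₁ = 0.499724 rad; initial bearing θ = 0.455007 rad.
Applying the spherical law of cosines for sides, sin φ₂ = sin φ₁ cos δ + cos φ₁ sin δ cos θ = 0.855480, so φ₂ = 58.8127°.
For the longitude increment, Δλ = atan2( sin θ sin δ cos φ₁, cos δ − sin φ₁ sin φ₂ ) = atan2(0.380660, -0.248355) = 123.1217°.
λ₂ = -69.1358° + 123.1217° = 53.9859°.

latitude 58.8127°, longitude 53.9859°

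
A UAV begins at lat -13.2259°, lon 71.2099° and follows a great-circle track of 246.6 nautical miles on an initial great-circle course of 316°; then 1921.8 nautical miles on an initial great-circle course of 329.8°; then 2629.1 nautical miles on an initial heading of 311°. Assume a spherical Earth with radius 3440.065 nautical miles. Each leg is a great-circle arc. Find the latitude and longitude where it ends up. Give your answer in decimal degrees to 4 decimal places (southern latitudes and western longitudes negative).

Apply the spherical direct solution leg by leg, carrying full precision between legs.
Leg 1: from (-13.2259°, 71.2099°), δ = 246.6/3440.065 = 0.071685 rad, θ = 316° → φ = -10.2561°, λ = 68.3117°.
Leg 2: from (-10.2561°, 68.3117°), δ = 1921.8/3440.065 = 0.558652 rad, θ = 329.8° → φ = 17.4458°, λ = 52.0826°.
Leg 3: from (17.4458°, 52.0826°), δ = 2629.1/3440.065 = 0.764259 rad, θ = 311° → φ = 40.5068°, λ = 8.6984°.

latitude 40.5068°, longitude 8.6984°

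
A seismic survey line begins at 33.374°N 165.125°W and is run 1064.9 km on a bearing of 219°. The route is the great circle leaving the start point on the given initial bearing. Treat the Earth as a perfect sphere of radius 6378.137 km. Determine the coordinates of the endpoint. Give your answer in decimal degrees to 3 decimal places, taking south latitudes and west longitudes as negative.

latitude 25.760°, longitude -171.793°

The arc subtends δ = 1064.9/6378.137 = 0.166961 rad at the centre.
Converting: φ₁ = 0.582486 rad, θ = 3.822271 rad.
Destination latitude: φ₂ = arcsin( sin φ₁ cos δ + cos φ₁ sin δ cos θ ) = arcsin(0.434599) = 25.760°.
Δλ = atan2( sin θ sin δ cos φ₁ , cos δ − sin φ₁ sin φ₂ ) = atan2(-0.087338, 0.747021) = -0.116387 rad = -6.668°.
λ₂ = λ₁ + Δλ = -171.793°.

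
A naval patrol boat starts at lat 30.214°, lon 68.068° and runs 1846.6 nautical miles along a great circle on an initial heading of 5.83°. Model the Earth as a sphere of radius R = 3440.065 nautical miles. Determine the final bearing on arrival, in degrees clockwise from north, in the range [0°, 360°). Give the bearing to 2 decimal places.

The arc subtends δ = 1846.6/3440.065 = 0.536792 rad at the centre.
Converting: φ₁ = 0.527334 rad, θ = 0.101753 rad.
sin φ₂ = sin φ₁ cos δ + cos φ₁ sin δ cos θ = (0.503231)(0.859354) + (0.864152)(0.511382)(0.994828) = 0.872079
φ₂ = asin(0.872079) = 1.059436 rad = 60.701°.
For the longitude increment, Δλ = atan2( sin θ sin δ cos φ₁, cos δ − sin φ₁ sin φ₂ ) = atan2(0.044888, 0.420496) = 6.093°.
λ₂ = λ₁ + Δλ = 74.161°.
The forward bearing on arrival equals the back-azimuth from the destination plus 180°.
Back-azimuth from P₂ (60.70°, 74.16°) to P₁ (30.21°, 68.07°), with Δλ' = λ₁ − λ₂ = -6.09°: atan2( sin Δλ' cos φ₁ , cos φ₂ sin φ₁ − sin φ₂ cos φ₁ cos Δλ' ) = 190.33°.
Final bearing = (190.33° + 180°) mod 360° = 10.33°.

final bearing 10.33°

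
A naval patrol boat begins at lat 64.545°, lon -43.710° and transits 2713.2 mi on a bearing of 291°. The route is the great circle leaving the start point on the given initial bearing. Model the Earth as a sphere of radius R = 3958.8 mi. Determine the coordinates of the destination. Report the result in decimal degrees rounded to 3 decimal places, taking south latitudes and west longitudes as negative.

latitude 52.800°, longitude -121.493°

The arc subtends δ = 2713.2/3958.8 = 0.685359 rad at the centre.
With φ₁ = 64.545° = 1.126523 rad and θ = 291° = 5.078908 rad:
sin φ₂ = sin φ₁ cos δ + cos φ₁ sin δ cos θ = (0.902923)(0.774192) + (0.429802)(0.632951)(0.358368) = 0.796527
φ₂ = asin(0.796527) = 0.921530 rad = 52.800°.
For the longitude increment, Δλ = atan2( sin θ sin δ cos φ₁, cos δ − sin φ₁ sin φ₂ ) = atan2(-0.253975, 0.054989) = -77.783°.
λ₂ = λ₁ + Δλ = -121.493°.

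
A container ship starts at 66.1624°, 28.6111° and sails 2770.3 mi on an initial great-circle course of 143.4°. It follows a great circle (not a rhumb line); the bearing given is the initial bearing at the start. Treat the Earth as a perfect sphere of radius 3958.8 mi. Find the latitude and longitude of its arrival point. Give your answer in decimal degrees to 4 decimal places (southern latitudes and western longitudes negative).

latitude 29.3905°, longitude 54.7611°

δ = 2770.3/3958.8 = 0.699783 rad (40.0946°).
With φ₁ = 66.1624° = 1.154752 rad and θ = 143.4° = 2.502802 rad:
Applying the spherical law of cosines for sides, sin φ₂ = sin φ₁ cos δ + cos φ₁ sin δ cos θ = 0.490759, so φ₂ = 29.3905°.
Δλ = atan2( sin θ sin δ cos φ₁ , cos δ − sin φ₁ sin φ₂ ) = atan2(0.155192, 0.316087) = 0.456404 rad = 26.1500°.
Hence λ₂ = 28.6111° + 26.1500° = 54.7611°.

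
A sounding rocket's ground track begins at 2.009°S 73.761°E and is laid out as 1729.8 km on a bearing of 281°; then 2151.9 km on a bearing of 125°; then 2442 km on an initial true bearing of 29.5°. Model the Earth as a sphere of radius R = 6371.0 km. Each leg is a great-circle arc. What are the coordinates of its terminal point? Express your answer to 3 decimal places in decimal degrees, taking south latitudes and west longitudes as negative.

Apply the spherical direct solution leg by leg, carrying full precision between legs.
Leg 1: from (-2.009°, 73.761°), δ = 1729.8/6371 = 0.271512 rad, θ = 281° → φ = 0.995°, λ = 58.495°.
Leg 2: from (0.995°, 58.495°), δ = 2151.9/6371 = 0.337765 rad, θ = 125° → φ = -10.000°, λ = 74.495°.
Leg 3: from (-10.000°, 74.495°), δ = 2442/6371 = 0.383299 rad, θ = 29.5° → φ = 9.178°, λ = 85.246°.

latitude 9.178°, longitude 85.246°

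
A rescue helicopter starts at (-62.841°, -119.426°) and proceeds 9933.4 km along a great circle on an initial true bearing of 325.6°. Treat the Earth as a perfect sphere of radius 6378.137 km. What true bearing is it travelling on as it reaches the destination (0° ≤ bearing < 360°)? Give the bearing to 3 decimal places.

Angular distance δ = d/R = 9933.4 / 6378.137 = 1.557414 rad.
Start latitude φ₁ = -1.096782 rad; initial bearing θ = 5.682792 rad.
sin φ₂ = sin φ₁ cos δ + cos φ₁ sin δ cos θ = (-0.889743)(0.013382) + (0.456461)(0.999910)(0.825113) = 0.364692
φ₂ = asin(0.364692) = 0.373302 rad = 21.389°.
Δλ = atan2( sin θ sin δ cos φ₁ , cos δ − sin φ₁ sin φ₂ ) = atan2(-0.257863, 0.337864) = -0.651904 rad = -37.351°.
λ₂ = λ₁ + Δλ = -156.777°.
The forward bearing on arrival equals the back-azimuth from the destination plus 180°.
Back-azimuth from P₂ (21.389°, -156.777°) to P₁ (-62.841°, -119.426°), with Δλ' = λ₁ − λ₂ = 37.351°: atan2( sin Δλ' cos φ₁ , cos φ₂ sin φ₁ − sin φ₂ cos φ₁ cos Δλ' ) = 163.921°.
Final bearing = (163.921° + 180°) mod 360° = 343.921°.

final bearing 343.921°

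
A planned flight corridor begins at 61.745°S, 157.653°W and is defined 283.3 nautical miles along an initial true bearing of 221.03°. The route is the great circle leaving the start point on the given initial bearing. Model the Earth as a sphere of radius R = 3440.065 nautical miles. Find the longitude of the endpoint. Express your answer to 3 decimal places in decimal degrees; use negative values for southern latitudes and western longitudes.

longitude -165.029°

The arc subtends δ = 283.3/3440.065 = 0.082353 rad at the centre.
With φ₁ = -61.745° = -1.077654 rad and θ = 221.03° = 3.857701 rad:
Destination latitude: φ₂ = arcsin( sin φ₁ cos δ + cos φ₁ sin δ cos θ ) = arcsin(-0.907240) = -65.127°.
For the longitude increment, Δλ = atan2( sin θ sin δ cos φ₁, cos δ − sin φ₁ sin φ₂ ) = atan2(-0.025563, 0.197469) = -7.376°.
λ₂ = λ₁ + Δλ = -165.029°.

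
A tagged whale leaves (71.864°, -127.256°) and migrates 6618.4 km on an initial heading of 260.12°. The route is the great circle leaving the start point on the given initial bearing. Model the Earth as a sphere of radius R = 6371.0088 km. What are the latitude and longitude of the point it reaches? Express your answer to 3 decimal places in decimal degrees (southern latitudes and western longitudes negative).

latitude 25.849°, longitude 162.109°

Angular distance δ = d/R = 6618.4 / 6371.0088 = 1.038831 rad.
With φ₁ = 71.864° = 1.254263 rad and θ = 260.12° = 4.539950 rad:
sin φ₂ = sin φ₁ cos δ + cos φ₁ sin δ cos θ = (0.950320)(0.507228) + (0.311274)(0.861812)(-0.171585) = 0.436000
φ₂ = asin(0.436000) = 0.451149 rad = 25.849°.
For the longitude increment, Δλ = atan2( sin θ sin δ cos φ₁, cos δ − sin φ₁ sin φ₂ ) = atan2(-0.264281, 0.092889) = -70.635°.
λ₂ = -127.256° + -70.635° = -197.891°, normalized to (−180°, 180°] → 162.109°.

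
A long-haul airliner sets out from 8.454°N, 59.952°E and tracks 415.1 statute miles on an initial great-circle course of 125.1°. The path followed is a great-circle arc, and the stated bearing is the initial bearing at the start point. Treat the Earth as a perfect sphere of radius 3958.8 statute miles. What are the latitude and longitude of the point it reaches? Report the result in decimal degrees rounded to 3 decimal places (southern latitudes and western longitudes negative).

Central angle δ = d/R = 0.104855 rad.
With φ₁ = 8.454° = 0.147550 rad and θ = 125.1° = 2.183407 rad:
Destination latitude: φ₂ = arcsin( sin φ₁ cos δ + cos φ₁ sin δ cos θ ) = arcsin(0.086680) = 4.973°.
For the longitude increment, Δλ = atan2( sin θ sin δ cos φ₁, cos δ − sin φ₁ sin φ₂ ) = atan2(0.084700, 0.981764) = 4.931°.
λ₂ = λ₁ + Δλ = 64.883°.

latitude 4.973°, longitude 64.883°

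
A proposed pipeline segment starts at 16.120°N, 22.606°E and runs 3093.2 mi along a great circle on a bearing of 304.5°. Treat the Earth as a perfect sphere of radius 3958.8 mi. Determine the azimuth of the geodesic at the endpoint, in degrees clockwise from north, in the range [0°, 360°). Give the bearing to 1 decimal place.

final bearing 283.5°

δ = 3093.2/3958.8 = 0.781348 rad (44.7679°).
With φ₁ = 16.120° = 0.281347 rad and θ = 304.5° = 5.314528 rad:
Applying the spherical law of cosines for sides, sin φ₂ = sin φ₁ cos δ + cos φ₁ sin δ cos θ = 0.580323, so φ₂ = 35.473°.
For the longitude increment, Δλ = atan2( sin θ sin δ cos φ₁, cos δ − sin φ₁ sin φ₂ ) = atan2(-0.557561, 0.548838) = -45.452°.
λ₂ = λ₁ + Δλ = -22.846°.
The forward bearing on arrival equals the back-azimuth from the destination plus 180°.
Back-azimuth from P₂ (35.5°, -22.8°) to P₁ (16.1°, 22.6°), with Δλ' = λ₁ − λ₂ = 45.5°: atan2( sin Δλ' cos φ₁ , cos φ₂ sin φ₁ − sin φ₂ cos φ₁ cos Δλ' ) = 103.5°.
Final bearing = (103.5° + 180°) mod 360° = 283.5°.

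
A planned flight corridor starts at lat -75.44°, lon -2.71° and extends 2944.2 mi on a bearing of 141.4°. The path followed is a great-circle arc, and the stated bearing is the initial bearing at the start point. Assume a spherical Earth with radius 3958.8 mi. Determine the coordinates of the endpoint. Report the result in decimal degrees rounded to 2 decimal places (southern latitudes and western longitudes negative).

Angular distance δ = d/R = 2944.2 / 3958.8 = 0.743710 rad.
Start latitude φ₁ = -1.316676 rad; initial bearing θ = 2.467896 rad.
sin φ₂ = sin φ₁ cos δ + cos φ₁ sin δ cos θ = (-0.967885)(0.735962) + (0.251394)(0.677023)(-0.781520) = -0.845341
φ₂ = asin(-0.845341) = -1.007202 rad = -57.71°.
Then Δλ = atan2(0.106184, -0.082231) = 2.229742 rad, from sin θ sin δ cos φ₁ over cos δ − sin φ₁ sin φ₂.
λ₂ = -2.71° + 127.75° = 125.04°.

latitude -57.71°, longitude 125.04°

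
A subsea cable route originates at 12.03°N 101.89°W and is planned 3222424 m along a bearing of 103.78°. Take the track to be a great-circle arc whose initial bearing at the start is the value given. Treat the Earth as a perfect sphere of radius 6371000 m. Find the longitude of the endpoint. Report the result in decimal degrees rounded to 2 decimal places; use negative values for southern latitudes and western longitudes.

longitude -73.75°

δ = 3222424/6371000 = 0.505796 rad (28.9800°).
With φ₁ = 12.03° = 0.209963 rad and θ = 103.78° = 1.811303 rad:
Destination latitude: φ₂ = arcsin( sin φ₁ cos δ + cos φ₁ sin δ cos θ ) = arcsin(0.069455) = 3.98°.
For the longitude increment, Δλ = atan2( sin θ sin δ cos φ₁, cos δ − sin φ₁ sin φ₂ ) = atan2(0.460224, 0.860313) = 28.14°.
λ₂ = -101.89° + 28.14° = -73.75°.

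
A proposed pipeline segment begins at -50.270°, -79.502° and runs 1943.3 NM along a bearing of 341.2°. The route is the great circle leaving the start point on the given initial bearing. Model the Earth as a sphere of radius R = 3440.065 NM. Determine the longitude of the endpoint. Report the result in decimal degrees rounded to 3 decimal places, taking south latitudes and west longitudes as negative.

longitude -90.015°

δ = 1943.3/3440.065 = 0.564902 rad (32.3665°).
Converting: φ₁ = -0.877377 rad, θ = 5.955063 rad.
Applying the spherical law of cosines for sides, sin φ₂ = sin φ₁ cos δ + cos φ₁ sin δ cos θ = -0.325670, so φ₂ = -19.006°.
For the longitude increment, Δλ = atan2( sin θ sin δ cos φ₁, cos δ − sin φ₁ sin φ₂ ) = atan2(-0.110269, 0.594180) = -10.513°.
λ₂ = -79.502° + -10.513° = -90.015°.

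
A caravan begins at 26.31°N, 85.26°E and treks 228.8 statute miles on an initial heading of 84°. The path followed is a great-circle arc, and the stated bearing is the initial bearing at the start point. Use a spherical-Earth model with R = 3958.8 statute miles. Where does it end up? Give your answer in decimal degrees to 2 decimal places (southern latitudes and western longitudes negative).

The arc subtends δ = 228.8/3958.8 = 0.057795 rad at the centre.
Converting: φ₁ = 0.459196 rad, θ = 1.466077 rad.
sin φ₂ = sin φ₁ cos δ + cos φ₁ sin δ cos θ = (0.443228)(0.998330) + (0.896409)(0.057763)(0.104528) = 0.447900
φ₂ = asin(0.447900) = 0.464415 rad = 26.61°.
Δλ = atan2( sin θ sin δ cos φ₁ , cos δ − sin φ₁ sin φ₂ ) = atan2(0.051496, 0.799809) = 0.064296 rad = 3.68°.
Hence λ₂ = 85.26° + 3.68° = 88.94°.

latitude 26.61°, longitude 88.94°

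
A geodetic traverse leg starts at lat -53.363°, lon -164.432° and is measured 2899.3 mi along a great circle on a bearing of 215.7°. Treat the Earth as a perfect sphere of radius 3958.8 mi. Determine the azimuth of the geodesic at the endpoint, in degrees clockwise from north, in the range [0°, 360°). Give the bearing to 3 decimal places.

final bearing 296.837°

Angular distance δ = d/R = 2899.3 / 3958.8 = 0.732368 rad.
Start latitude φ₁ = -0.931360 rad; initial bearing θ = 3.764675 rad.
sin φ₂ = sin φ₁ cos δ + cos φ₁ sin δ cos θ = (-0.802432)(0.743593) + (0.596743)(0.668633)(-0.812084) = -0.920706
φ₂ = asin(-0.920706) = -1.169885 rad = -67.029°.
Then Δλ = atan2(-0.232834, 0.004789) = -1.550232 rad, from sin θ sin δ cos φ₁ over cos δ − sin φ₁ sin φ₂.
λ₂ = -164.432° + -88.822° = -253.254°, normalized to (−180°, 180°] → 106.746°.
The forward bearing on arrival equals the back-azimuth from the destination plus 180°.
Back-azimuth from P₂ (-67.029°, 106.746°) to P₁ (-53.363°, -164.432°), with Δλ' = λ₁ − λ₂ = -271.178°: atan2( sin Δλ' cos φ₁ , cos φ₂ sin φ₁ − sin φ₂ cos φ₁ cos Δλ' ) = 116.837°.
Final bearing = (116.837° + 180°) mod 360° = 296.837°.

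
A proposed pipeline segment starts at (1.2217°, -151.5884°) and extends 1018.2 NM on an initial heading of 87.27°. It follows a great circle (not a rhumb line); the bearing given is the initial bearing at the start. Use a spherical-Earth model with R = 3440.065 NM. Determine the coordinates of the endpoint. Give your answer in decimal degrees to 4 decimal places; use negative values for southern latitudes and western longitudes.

latitude 1.9647°, longitude -134.6394°

The arc subtends δ = 1018.2/3440.065 = 0.295983 rad at the centre.
With φ₁ = 1.2217° = 0.021323 rad and θ = 87.27° = 1.523149 rad:
Applying the spherical law of cosines for sides, sin φ₂ = sin φ₁ cos δ + cos φ₁ sin δ cos θ = 0.034283, so φ₂ = 1.9647°.
For the longitude increment, Δλ = atan2( sin θ sin δ cos φ₁, cos δ − sin φ₁ sin φ₂ ) = atan2(0.291283, 0.955785) = 16.9490°.
λ₂ = λ₁ + Δλ = -134.6394°.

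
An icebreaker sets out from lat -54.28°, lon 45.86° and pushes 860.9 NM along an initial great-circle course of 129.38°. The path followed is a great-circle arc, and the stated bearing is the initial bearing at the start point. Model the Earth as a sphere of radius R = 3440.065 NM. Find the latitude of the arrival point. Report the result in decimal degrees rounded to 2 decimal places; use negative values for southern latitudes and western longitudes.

latitude -61.44°

Angular distance δ = d/R = 860.9 / 3440.065 = 0.250257 rad.
With φ₁ = -54.28° = -0.947365 rad and θ = 129.38° = 2.258107 rad:
Applying the spherical law of cosines for sides, sin φ₂ = sin φ₁ cos δ + cos φ₁ sin δ cos θ = -0.878323, so φ₂ = -61.44°.
Δλ = atan2( sin θ sin δ cos φ₁ , cos δ − sin φ₁ sin φ₂ ) = atan2(0.111758, 0.255756) = 0.411967 rad = 23.60°.
Hence λ₂ = 45.86° + 23.60° = 69.46°.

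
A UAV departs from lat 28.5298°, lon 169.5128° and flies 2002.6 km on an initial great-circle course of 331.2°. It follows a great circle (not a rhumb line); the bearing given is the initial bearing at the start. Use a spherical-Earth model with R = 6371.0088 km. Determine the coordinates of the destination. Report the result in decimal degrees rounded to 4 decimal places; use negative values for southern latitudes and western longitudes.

latitude 43.8085°, longitude 157.6015°

Central angle δ = d/R = 0.314330 rad.
Converting: φ₁ = 0.497939 rad, θ = 5.780530 rad.
Destination latitude: φ₂ = arcsin( sin φ₁ cos δ + cos φ₁ sin δ cos θ ) = arcsin(0.692250) = 43.8085°.
Then Δλ = atan2(-0.130861, 0.620374) = -0.207892 rad, from sin θ sin δ cos φ₁ over cos δ − sin φ₁ sin φ₂.
λ₂ = λ₁ + Δλ = 157.6015°.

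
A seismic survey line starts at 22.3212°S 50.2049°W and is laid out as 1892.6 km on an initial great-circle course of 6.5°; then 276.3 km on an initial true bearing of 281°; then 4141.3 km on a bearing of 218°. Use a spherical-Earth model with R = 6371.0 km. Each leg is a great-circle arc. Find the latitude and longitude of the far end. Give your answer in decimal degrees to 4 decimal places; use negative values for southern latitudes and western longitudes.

Apply the spherical direct solution leg by leg, carrying full precision between legs.
Leg 1: from (-22.3212°, -50.2049°), δ = 1892.6/6371 = 0.297065 rad, θ = 6.5° → φ = -5.4008°, λ = -48.2975°.
Leg 2: from (-5.4008°, -48.2975°), δ = 276.3/6371 = 0.043368 rad, θ = 281° → φ = -4.9219°, λ = -50.7457°.
Leg 3: from (-4.9219°, -50.7457°), δ = 4141.3/6371 = 0.650024 rad, θ = 218° → φ = -32.9189°, λ = -77.0967°.

latitude -32.9189°, longitude -77.0967°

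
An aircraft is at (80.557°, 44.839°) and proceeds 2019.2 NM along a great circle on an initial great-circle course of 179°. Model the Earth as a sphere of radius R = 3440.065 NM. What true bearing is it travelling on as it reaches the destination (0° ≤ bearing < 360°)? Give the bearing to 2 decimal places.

δ = 2019.2/3440.065 = 0.586966 rad (33.6307°).
Start latitude φ₁ = 1.405985 rad; initial bearing θ = 3.124139 rad.
sin φ₂ = sin φ₁ cos δ + cos φ₁ sin δ cos θ = (0.986449)(0.832625) + (0.164066)(0.553837)(-0.999848) = 0.730490
φ₂ = asin(0.730490) = 0.819039 rad = 46.928°.
Δλ = atan2( sin θ sin δ cos φ₁ , cos δ − sin φ₁ sin φ₂ ) = atan2(0.001586, 0.112033) = 0.014154 rad = 0.811°.
λ₂ = 44.839° + 0.811° = 45.650°.
The forward bearing on arrival equals the back-azimuth from the destination plus 180°.
Back-azimuth from P₂ (46.93°, 45.65°) to P₁ (80.56°, 44.84°), with Δλ' = λ₁ − λ₂ = -0.81°: atan2( sin Δλ' cos φ₁ , cos φ₂ sin φ₁ − sin φ₂ cos φ₁ cos Δλ' ) = 359.76°.
Final bearing = (359.76° + 180°) mod 360° = 179.76°.

final bearing 179.76°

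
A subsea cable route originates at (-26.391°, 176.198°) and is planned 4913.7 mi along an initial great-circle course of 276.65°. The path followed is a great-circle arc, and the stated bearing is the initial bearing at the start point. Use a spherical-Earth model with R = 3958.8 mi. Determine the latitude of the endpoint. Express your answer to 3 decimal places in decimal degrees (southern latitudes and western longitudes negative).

Angular distance δ = d/R = 4913.7 / 3958.8 = 1.241209 rad.
Converting: φ₁ = -0.460610 rad, θ = 4.828453 rad.
Applying the spherical law of cosines for sides, sin φ₂ = sin φ₁ cos δ + cos φ₁ sin δ cos θ = -0.045710, so φ₂ = -2.620°.
Δλ = atan2( sin θ sin δ cos φ₁ , cos δ − sin φ₁ sin φ₂ ) = atan2(-0.841865, 0.303334) = -1.224964 rad = -70.185°.
Hence λ₂ = 176.198° + -70.185° = 106.013°.

latitude -2.620°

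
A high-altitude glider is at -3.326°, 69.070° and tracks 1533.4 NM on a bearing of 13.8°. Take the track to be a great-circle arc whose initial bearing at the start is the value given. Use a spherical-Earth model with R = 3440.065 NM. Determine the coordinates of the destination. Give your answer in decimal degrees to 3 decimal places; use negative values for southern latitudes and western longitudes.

latitude 21.447°, longitude 75.414°

Central angle δ = d/R = 0.445747 rad.
Start latitude φ₁ = -0.058050 rad; initial bearing θ = 0.240855 rad.
sin φ₂ = sin φ₁ cos δ + cos φ₁ sin δ cos θ = (-0.058017)(0.902289) + (0.998316)(0.431132)(0.971134) = 0.365634
φ₂ = asin(0.365634) = 0.374314 rad = 21.447°.
Δλ = atan2( sin θ sin δ cos φ₁ , cos δ − sin φ₁ sin φ₂ ) = atan2(0.102666, 0.923502) = 0.110716 rad = 6.344°.
Hence λ₂ = 69.070° + 6.344° = 75.414°.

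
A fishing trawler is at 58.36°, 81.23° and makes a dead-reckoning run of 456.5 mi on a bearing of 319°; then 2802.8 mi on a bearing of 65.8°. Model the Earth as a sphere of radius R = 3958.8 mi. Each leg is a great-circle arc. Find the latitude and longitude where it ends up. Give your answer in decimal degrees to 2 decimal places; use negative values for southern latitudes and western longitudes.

Apply the spherical direct solution leg by leg, carrying full precision between legs.
Leg 1: from (58.36°, 81.23°), δ = 456.5/3958.8 = 0.115313 rad, θ = 319° → φ = 63.03°, λ = 71.65°.
Leg 2: from (63.03°, 71.65°), δ = 2802.8/3958.8 = 0.707992 rad, θ = 65.8° → φ = 52.94°, λ = 151.43°.

latitude 52.94°, longitude 151.43°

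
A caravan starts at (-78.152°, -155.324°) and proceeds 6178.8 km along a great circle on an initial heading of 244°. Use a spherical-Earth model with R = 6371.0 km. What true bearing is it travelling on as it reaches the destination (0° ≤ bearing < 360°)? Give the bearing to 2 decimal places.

δ = 6178.8/6371 = 0.969832 rad (55.5673°).
With φ₁ = -78.152° = -1.364010 rad and θ = 244° = 4.258603 rad:
sin φ₂ = sin φ₁ cos δ + cos φ₁ sin δ cos θ = (-0.978696)(0.565438) + (0.205316)(0.824791)(-0.438371) = -0.627627
φ₂ = asin(-0.627627) = -0.678501 rad = -38.875°.
Then Δλ = atan2(-0.152204, -0.048818) = -1.881168 rad, from sin θ sin δ cos φ₁ over cos δ − sin φ₁ sin φ₂.
λ₂ = -155.324° + -107.783° = -263.107°, normalized to (−180°, 180°] → 96.893°.
The forward bearing on arrival equals the back-azimuth from the destination plus 180°.
Back-azimuth from P₂ (-38.88°, 96.89°) to P₁ (-78.15°, -155.32°), with Δλ' = λ₁ − λ₂ = -252.22°: atan2( sin Δλ' cos φ₁ , cos φ₂ sin φ₁ − sin φ₂ cos φ₁ cos Δλ' ) = 166.29°.
Final bearing = (166.29° + 180°) mod 360° = 346.29°.

final bearing 346.29°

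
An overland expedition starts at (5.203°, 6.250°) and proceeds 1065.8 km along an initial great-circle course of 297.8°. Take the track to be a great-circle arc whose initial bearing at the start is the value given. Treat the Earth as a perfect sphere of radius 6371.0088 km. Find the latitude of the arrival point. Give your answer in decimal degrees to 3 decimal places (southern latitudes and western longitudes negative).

latitude 9.599°

δ = 1065.8/6371.0088 = 0.167289 rad (9.5850°).
Start latitude φ₁ = 0.090809 rad; initial bearing θ = 5.197591 rad.
sin φ₂ = sin φ₁ cos δ + cos φ₁ sin δ cos θ = (0.090685)(0.986040) + (0.995880)(0.166510)(0.466387) = 0.166757
φ₂ = asin(0.166757) = 0.167539 rad = 9.599°.
For the longitude increment, Δλ = atan2( sin θ sin δ cos φ₁, cos δ − sin φ₁ sin φ₂ ) = atan2(-0.146685, 0.970918) = -8.591°.
λ₂ = 6.250° + -8.591° = -2.341°.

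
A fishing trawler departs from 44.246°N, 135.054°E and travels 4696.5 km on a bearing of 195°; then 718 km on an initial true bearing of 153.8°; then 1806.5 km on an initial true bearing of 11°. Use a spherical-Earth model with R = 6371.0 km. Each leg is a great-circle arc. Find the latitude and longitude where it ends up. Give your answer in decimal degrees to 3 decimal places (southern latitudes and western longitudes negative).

latitude 13.099°, longitude 131.013°

Apply the spherical direct solution leg by leg, carrying full precision between legs.
Leg 1: from (44.246°, 135.054°), δ = 4696.5/6371 = 0.737168 rad, θ = 195° → φ = 2.950°, λ = 125.021°.
Leg 2: from (2.950°, 125.021°), δ = 718/6371 = 0.112698 rad, θ = 153.8° → φ = -2.845°, λ = 127.871°.
Leg 3: from (-2.845°, 127.871°), δ = 1806.5/6371 = 0.283550 rad, θ = 11° → φ = 13.099°, λ = 131.013°.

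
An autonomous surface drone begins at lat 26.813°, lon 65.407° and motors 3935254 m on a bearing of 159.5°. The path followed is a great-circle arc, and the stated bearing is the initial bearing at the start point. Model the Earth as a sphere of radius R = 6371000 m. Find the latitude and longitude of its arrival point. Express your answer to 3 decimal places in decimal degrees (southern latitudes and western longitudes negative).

Central angle δ = d/R = 0.617682 rad.
Converting: φ₁ = 0.467975 rad, θ = 2.783800 rad.
sin φ₂ = sin φ₁ cos δ + cos φ₁ sin δ cos θ = (0.451080)(0.815223) + (0.892483)(0.579147)(-0.936672) = -0.116416
φ₂ = asin(-0.116416) = -0.116680 rad = -6.685°.
Δλ = atan2( sin θ sin δ cos φ₁ , cos δ − sin φ₁ sin φ₂ ) = atan2(0.181015, 0.867736) = 0.205657 rad = 11.783°.
λ₂ = 65.407° + 11.783° = 77.190°.

latitude -6.685°, longitude 77.190°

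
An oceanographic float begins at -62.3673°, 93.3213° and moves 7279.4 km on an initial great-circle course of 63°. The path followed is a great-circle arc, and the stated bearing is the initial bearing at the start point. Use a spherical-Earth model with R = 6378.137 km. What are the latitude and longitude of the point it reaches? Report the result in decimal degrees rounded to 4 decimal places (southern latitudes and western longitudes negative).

Angular distance δ = d/R = 7279.4 / 6378.137 = 1.141305 rad.
Converting: φ₁ = -1.088515 rad, θ = 1.099557 rad.
Destination latitude: φ₂ = arcsin( sin φ₁ cos δ + cos φ₁ sin δ cos θ ) = arcsin(-0.177474) = -10.2227°.
Then Δλ = atan2(0.375718, 0.259177) = 0.966937 rad, from sin θ sin δ cos φ₁ over cos δ − sin φ₁ sin φ₂.
λ₂ = 93.3213° + 55.4014° = 148.7227°.

latitude -10.2227°, longitude 148.7227°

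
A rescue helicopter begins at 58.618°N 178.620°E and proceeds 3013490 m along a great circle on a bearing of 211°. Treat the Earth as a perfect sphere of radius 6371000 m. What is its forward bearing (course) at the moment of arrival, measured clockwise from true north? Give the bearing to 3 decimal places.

Angular distance δ = d/R = 3013490 / 6371000 = 0.473001 rad.
Converting: φ₁ = 1.023077 rad, θ = 3.682645 rad.
Destination latitude: φ₂ = arcsin( sin φ₁ cos δ + cos φ₁ sin δ cos θ ) = arcsin(0.556636) = 33.823°.
For the longitude increment, Δλ = atan2( sin θ sin δ cos φ₁, cos δ − sin φ₁ sin φ₂ ) = atan2(-0.122182, 0.414997) = -16.405°.
Hence λ₂ = 178.620° + -16.405° = 162.215°.
The forward bearing on arrival equals the back-azimuth from the destination plus 180°.
Back-azimuth from P₂ (33.823°, 162.215°) to P₁ (58.618°, 178.620°), with Δλ' = λ₁ − λ₂ = 16.405°: atan2( sin Δλ' cos φ₁ , cos φ₂ sin φ₁ − sin φ₂ cos φ₁ cos Δλ' ) = 18.835°.
Final bearing = (18.835° + 180°) mod 360° = 198.835°.

final bearing 198.835°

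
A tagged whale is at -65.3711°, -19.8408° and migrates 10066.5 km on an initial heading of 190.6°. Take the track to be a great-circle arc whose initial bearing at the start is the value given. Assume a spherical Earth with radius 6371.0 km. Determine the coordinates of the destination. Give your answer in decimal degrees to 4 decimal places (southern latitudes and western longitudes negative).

latitude -23.6531°, longitude 171.7437°

Central angle δ = d/R = 1.580050 rad.
Start latitude φ₁ = -1.140941 rad; initial bearing θ = 3.326598 rad.
sin φ₂ = sin φ₁ cos δ + cos φ₁ sin δ cos θ = (-0.909026)(-0.009254) + (0.416739)(0.999957)(-0.982935) = -0.401198
φ₂ = asin(-0.401198) = -0.412825 rad = -23.6531°.
Then Δλ = atan2(-0.076656, -0.373954) = -2.939404 rad, from sin θ sin δ cos φ₁ over cos δ − sin φ₁ sin φ₂.
λ₂ = -19.8408° + -168.4155° = -188.2563°, normalized to (−180°, 180°] → 171.7437°.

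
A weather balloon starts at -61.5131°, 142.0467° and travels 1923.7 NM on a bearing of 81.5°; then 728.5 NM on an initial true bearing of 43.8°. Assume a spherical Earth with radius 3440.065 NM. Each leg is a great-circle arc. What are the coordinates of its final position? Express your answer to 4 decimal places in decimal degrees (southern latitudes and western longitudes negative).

latitude -35.7780°, longitude -159.6712°

Apply the spherical direct solution leg by leg, carrying full precision between legs.
Leg 1: from (-61.5131°, 142.0467°), δ = 1923.7/3440.065 = 0.559205 rad, θ = 81.5° → φ = -45.0437°, λ = -170.0014°.
Leg 2: from (-45.0437°, -170.0014°), δ = 728.5/3440.065 = 0.211769 rad, θ = 43.8° → φ = -35.7780°, λ = -159.6712°.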